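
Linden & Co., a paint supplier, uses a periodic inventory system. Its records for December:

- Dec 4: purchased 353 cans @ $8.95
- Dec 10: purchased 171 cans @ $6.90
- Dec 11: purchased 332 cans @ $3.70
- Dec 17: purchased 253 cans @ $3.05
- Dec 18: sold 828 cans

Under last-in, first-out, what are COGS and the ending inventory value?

Dec 18, 828 sold [LIFO — newest first]: 253 @ $3.05 + 332 @ $3.70 + 171 @ $6.90 + 72 @ $8.95 = $3,824.35
Ending inventory: 281 @ $8.95 = $2,514.95
Check: goods available $6,339.30 = COGS $3,824.35 + ending $2,514.95

COGS = $3,824.35; ending inventory = $2,514.95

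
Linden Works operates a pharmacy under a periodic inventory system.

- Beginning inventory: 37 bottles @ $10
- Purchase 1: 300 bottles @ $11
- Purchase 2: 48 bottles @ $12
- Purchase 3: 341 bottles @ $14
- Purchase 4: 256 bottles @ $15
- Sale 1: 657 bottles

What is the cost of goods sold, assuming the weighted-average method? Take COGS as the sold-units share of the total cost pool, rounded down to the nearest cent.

COGS = $8,603.89

Sale 1, sell 657: 657/982 × $12,860.00 → $8,603.89
Ending inventory (cost pool remaining) = $4,256.11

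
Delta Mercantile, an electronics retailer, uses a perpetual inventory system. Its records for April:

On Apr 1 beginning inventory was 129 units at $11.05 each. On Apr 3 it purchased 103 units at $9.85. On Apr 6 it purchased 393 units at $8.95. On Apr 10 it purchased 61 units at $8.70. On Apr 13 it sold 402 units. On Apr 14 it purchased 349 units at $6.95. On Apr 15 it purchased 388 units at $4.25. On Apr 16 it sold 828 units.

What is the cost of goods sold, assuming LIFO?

Apr 13, 402 sold [LIFO — newest first]: 61 @ $8.70 + 341 @ $8.95 = $3,582.65
Apr 16, 828 sold [LIFO — newest first]: 388 @ $4.25 + 349 @ $6.95 + 52 @ $8.95 + 39 @ $9.85 = $4,924.10
Total COGS = $3,582.65 + $4,924.10 = $8,506.75
Ending inventory: 129 @ $11.05 + 64 @ $9.85 = $2,055.85
Check: goods available $10,562.60 = COGS $8,506.75 + ending $2,055.85

COGS = $8,506.75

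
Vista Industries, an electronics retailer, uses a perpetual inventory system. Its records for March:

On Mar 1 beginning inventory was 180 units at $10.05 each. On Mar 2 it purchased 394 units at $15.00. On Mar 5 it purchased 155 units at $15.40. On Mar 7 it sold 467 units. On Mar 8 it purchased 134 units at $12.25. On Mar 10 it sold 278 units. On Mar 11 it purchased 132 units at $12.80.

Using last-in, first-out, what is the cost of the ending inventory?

Mar 7, 467 sold [LIFO — newest first]: 155 @ $15.40 + 312 @ $15.00 = $7,067.00
Mar 10, 278 sold [LIFO — newest first]: 134 @ $12.25 + 82 @ $15.00 + 62 @ $10.05 = $3,494.60
Total COGS = $7,067.00 + $3,494.60 = $10,561.60
Ending inventory: 118 @ $10.05 + 132 @ $12.80 = $2,875.50

Ending inventory = $2,875.50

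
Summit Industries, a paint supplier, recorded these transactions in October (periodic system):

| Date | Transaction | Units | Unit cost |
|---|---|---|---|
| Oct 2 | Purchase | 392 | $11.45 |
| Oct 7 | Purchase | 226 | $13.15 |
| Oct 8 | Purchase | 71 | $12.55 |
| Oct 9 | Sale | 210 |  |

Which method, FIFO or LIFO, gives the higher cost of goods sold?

FIFO COGS: 210 @ $11.45 = $2,404.50
LIFO COGS: 71 @ $12.55 + 139 @ $13.15 = $2,718.90

LIFO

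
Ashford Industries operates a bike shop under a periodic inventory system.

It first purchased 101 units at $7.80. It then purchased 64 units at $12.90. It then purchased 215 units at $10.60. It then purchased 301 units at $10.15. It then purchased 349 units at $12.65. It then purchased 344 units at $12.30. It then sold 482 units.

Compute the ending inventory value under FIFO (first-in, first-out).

Ending inventory = $10,665.90

Sale 1 (482) [FIFO — oldest first]: 101 @ $7.80 + 64 @ $12.90 + 215 @ $10.60 + 102 @ $10.15 = $4,927.70
Ending inventory: 199 @ $10.15 + 349 @ $12.65 + 344 @ $12.30 = $10,665.90
Check: goods available $15,593.60 = COGS $4,927.70 + ending $10,665.90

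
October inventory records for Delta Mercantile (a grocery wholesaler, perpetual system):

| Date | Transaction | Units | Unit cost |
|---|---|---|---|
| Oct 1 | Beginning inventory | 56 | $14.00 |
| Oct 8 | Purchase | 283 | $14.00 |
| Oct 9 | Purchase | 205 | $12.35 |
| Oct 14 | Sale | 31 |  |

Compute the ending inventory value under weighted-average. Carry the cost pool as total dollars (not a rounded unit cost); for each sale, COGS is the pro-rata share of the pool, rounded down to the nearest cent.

Ending inventory = $6,863.03

After Oct 1: 56 on hand, pool $784.00 (≈ $14.0000 each)
After Oct 8: 339 on hand, pool $4,746.00 (≈ $14.0000 each)
After Oct 9: 544 on hand, pool $7,277.75 (≈ $13.3782 each)
Oct 14, sell 31: 31/544 × $7,277.75 → $414.72
Ending inventory (cost pool remaining) = $6,863.03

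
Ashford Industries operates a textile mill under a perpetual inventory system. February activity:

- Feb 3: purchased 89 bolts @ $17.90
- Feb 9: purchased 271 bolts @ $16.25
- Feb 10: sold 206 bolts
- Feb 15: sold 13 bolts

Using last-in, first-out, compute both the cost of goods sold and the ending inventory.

COGS = $3,558.75; ending inventory = $2,438.10

Feb 10, 206 sold [LIFO — newest first]: 206 @ $16.25 = $3,347.50
Feb 15, 13 sold [LIFO — newest first]: 13 @ $16.25 = $211.25
Total COGS = $3,347.50 + $211.25 = $3,558.75
Ending inventory: 89 @ $17.90 + 52 @ $16.25 = $2,438.10
Check: goods available $5,996.85 = COGS $3,558.75 + ending $2,438.10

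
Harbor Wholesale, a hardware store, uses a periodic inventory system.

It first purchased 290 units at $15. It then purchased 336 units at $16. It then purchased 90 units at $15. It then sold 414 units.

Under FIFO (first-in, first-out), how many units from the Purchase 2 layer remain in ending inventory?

212

Sale 1 (414) [FIFO — oldest first]: 290 @ $15 + 124 @ $16 = $6,334
Ending inventory: 212 @ $16 + 90 @ $15 = $4,742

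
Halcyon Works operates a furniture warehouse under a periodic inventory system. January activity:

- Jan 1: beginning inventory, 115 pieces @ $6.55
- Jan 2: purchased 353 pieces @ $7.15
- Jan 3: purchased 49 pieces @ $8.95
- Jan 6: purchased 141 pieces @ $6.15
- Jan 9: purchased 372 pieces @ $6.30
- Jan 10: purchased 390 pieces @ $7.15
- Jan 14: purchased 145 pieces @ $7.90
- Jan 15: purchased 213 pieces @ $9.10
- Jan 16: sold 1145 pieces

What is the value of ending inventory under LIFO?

Jan 16, 1145 sold [LIFO — newest first]: 213 @ $9.10 + 145 @ $7.90 + 390 @ $7.15 + 372 @ $6.30 + 25 @ $6.15 = $8,369.65
Ending inventory: 115 @ $6.55 + 353 @ $7.15 + 49 @ $8.95 + 116 @ $6.15 = $4,429.15
Check: goods available $12,798.80 = COGS $8,369.65 + ending $4,429.15

Ending inventory = $4,429.15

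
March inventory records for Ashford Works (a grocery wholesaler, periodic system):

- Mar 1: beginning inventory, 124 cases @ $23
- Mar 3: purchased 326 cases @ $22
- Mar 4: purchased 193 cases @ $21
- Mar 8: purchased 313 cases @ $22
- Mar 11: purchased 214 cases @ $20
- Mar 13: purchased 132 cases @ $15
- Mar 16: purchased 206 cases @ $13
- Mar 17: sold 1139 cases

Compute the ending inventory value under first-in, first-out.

Mar 17, 1139 sold [FIFO — oldest first]: 124 @ $23 + 326 @ $22 + 193 @ $21 + 313 @ $22 + 183 @ $20 = $24,623
Ending inventory: 31 @ $20 + 132 @ $15 + 206 @ $13 = $5,278

Ending inventory = $5,278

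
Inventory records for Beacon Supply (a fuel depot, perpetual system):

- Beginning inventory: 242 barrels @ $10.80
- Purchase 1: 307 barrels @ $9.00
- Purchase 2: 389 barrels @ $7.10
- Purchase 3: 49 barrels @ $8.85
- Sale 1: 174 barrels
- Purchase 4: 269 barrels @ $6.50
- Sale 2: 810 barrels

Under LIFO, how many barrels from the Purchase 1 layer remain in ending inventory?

Sale 1 (174) [LIFO — newest first]: 49 @ $8.85 + 125 @ $7.10 = $1,321.15
Sale 2 (810) [LIFO — newest first]: 269 @ $6.50 + 264 @ $7.10 + 277 @ $9.00 = $6,115.90
Total COGS = $1,321.15 + $6,115.90 = $7,437.05
Ending inventory: 242 @ $10.80 + 30 @ $9.00 = $2,883.60

30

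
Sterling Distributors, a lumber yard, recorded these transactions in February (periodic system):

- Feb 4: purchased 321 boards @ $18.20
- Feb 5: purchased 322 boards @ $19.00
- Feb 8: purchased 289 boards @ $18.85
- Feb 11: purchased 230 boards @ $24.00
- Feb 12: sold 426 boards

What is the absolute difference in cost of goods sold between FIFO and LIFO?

FIFO COGS: 321 @ $18.20 + 105 @ $19.00 = $7,837.20
LIFO COGS: 230 @ $24.00 + 196 @ $18.85 = $9,214.60
Difference = |$7,837.20 − $9,214.60| = $1,377.40

$1,377.40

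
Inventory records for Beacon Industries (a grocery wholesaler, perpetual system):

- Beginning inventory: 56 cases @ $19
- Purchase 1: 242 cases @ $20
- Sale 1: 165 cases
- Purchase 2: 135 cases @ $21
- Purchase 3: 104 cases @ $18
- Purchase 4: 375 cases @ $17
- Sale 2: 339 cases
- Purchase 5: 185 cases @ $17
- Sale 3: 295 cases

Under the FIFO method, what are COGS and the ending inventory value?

Sale 1 (165) [FIFO — oldest first]: 56 @ $19 + 109 @ $20 = $3,244
Sale 2 (339) [FIFO — oldest first]: 133 @ $20 + 135 @ $21 + 71 @ $18 = $6,773
Sale 3 (295) [FIFO — oldest first]: 33 @ $18 + 262 @ $17 = $5,048
Total COGS = $3,244 + $6,773 + $5,048 = $15,065
Ending inventory: 113 @ $17 + 185 @ $17 = $5,066

COGS = $15,065; ending inventory = $5,066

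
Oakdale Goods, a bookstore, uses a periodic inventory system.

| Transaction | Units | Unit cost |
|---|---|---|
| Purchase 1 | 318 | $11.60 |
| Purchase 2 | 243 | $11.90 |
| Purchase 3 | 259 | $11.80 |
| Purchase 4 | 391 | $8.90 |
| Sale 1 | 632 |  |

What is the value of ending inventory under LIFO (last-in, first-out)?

Ending inventory = $6,792.90

Sale 1 (632) [LIFO — newest first]: 391 @ $8.90 + 241 @ $11.80 = $6,323.70
Ending inventory: 318 @ $11.60 + 243 @ $11.90 + 18 @ $11.80 = $6,792.90
Check: goods available $13,116.60 = COGS $6,323.70 + ending $6,792.90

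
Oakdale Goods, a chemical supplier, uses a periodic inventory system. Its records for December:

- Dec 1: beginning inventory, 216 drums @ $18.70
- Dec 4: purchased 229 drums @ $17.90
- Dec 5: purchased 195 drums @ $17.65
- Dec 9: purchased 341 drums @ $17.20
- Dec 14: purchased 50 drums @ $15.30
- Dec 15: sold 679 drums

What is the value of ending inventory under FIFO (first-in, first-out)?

Ending inventory = $5,959.40

Dec 15, 679 sold [FIFO — oldest first]: 216 @ $18.70 + 229 @ $17.90 + 195 @ $17.65 + 39 @ $17.20 = $12,250.85
Ending inventory: 302 @ $17.20 + 50 @ $15.30 = $5,959.40
Check: goods available $18,210.25 = COGS $12,250.85 + ending $5,959.40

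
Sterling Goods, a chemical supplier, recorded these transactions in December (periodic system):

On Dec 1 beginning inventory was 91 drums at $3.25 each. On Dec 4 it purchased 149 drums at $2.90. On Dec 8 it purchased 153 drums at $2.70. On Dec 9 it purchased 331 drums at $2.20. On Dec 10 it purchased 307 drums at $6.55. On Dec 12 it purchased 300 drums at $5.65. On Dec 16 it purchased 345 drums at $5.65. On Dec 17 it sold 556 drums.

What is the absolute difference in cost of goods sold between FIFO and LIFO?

FIFO COGS: 91 @ $3.25 + 149 @ $2.90 + 153 @ $2.70 + 163 @ $2.20 = $1,499.55
LIFO COGS: 345 @ $5.65 + 211 @ $5.65 = $3,141.40
Difference = |$1,499.55 − $3,141.40| = $1,641.85

$1,641.85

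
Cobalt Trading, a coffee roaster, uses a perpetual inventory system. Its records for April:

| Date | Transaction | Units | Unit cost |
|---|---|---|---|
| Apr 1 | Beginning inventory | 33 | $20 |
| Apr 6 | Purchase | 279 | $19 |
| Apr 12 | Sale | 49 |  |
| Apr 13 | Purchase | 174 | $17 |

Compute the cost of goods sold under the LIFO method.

Apr 12, 49 sold [LIFO — newest first]: 49 @ $19 = $931
Ending inventory: 33 @ $20 + 230 @ $19 + 174 @ $17 = $7,988
Check: goods available $8,919 = COGS $931 + ending $7,988

COGS = $931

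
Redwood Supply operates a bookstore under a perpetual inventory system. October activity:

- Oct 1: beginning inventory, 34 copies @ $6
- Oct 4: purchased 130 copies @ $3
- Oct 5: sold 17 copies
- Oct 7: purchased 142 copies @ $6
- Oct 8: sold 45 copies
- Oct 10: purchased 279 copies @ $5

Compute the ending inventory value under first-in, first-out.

Ending inventory = $2,553

Oct 5, 17 sold [FIFO — oldest first]: 17 @ $6 = $102
Oct 8, 45 sold [FIFO — oldest first]: 17 @ $6 + 28 @ $3 = $186
Total COGS = $102 + $186 = $288
Ending inventory: 102 @ $3 + 142 @ $6 + 279 @ $5 = $2,553
Check: goods available $2,841 = COGS $288 + ending $2,553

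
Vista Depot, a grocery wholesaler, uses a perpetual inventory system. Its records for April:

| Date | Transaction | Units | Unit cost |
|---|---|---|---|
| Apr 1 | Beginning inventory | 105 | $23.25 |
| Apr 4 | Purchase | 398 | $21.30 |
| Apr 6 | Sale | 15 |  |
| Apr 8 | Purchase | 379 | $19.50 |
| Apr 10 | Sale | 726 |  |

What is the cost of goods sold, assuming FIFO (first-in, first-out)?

COGS = $15,559.65

Apr 6, 15 sold [FIFO — oldest first]: 15 @ $23.25 = $348.75
Apr 10, 726 sold [FIFO — oldest first]: 90 @ $23.25 + 398 @ $21.30 + 238 @ $19.50 = $15,210.90
Total COGS = $348.75 + $15,210.90 = $15,559.65
Ending inventory: 141 @ $19.50 = $2,749.50
Check: goods available $18,309.15 = COGS $15,559.65 + ending $2,749.50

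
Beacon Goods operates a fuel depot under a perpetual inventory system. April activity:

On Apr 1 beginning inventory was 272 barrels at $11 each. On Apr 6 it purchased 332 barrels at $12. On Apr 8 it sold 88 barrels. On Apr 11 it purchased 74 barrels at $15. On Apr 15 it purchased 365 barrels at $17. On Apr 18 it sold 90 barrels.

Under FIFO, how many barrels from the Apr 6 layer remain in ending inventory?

332

Apr 8, 88 sold [FIFO — oldest first]: 88 @ $11 = $968
Apr 18, 90 sold [FIFO — oldest first]: 90 @ $11 = $990
Total COGS = $968 + $990 = $1,958
Ending inventory: 94 @ $11 + 332 @ $12 + 74 @ $15 + 365 @ $17 = $12,333
Check: goods available $14,291 = COGS $1,958 + ending $12,333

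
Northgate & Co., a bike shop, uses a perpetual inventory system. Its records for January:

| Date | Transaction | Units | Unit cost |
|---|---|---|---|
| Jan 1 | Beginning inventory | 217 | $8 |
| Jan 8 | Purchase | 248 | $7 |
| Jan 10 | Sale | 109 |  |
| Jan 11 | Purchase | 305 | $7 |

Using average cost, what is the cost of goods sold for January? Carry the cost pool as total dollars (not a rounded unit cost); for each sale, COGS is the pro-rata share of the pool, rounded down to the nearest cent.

After Jan 1: 217 on hand, pool $1,736.00 (≈ $8.0000 each)
After Jan 8: 465 on hand, pool $3,472.00 (≈ $7.4667 each)
Jan 10, sell 109: 109/465 × $3,472.00 → $813.86
After Jan 11: 661 on hand, pool $4,793.14 (≈ $7.2513 each)
Ending inventory (cost pool remaining) = $4,793.14

COGS = $813.86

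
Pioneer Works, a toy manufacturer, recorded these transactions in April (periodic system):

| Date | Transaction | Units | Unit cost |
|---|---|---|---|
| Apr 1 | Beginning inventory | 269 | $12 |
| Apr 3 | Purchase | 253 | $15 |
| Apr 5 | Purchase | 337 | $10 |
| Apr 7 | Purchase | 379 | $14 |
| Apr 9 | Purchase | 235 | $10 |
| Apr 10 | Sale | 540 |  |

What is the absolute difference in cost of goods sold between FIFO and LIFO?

FIFO COGS: 269 @ $12 + 253 @ $15 + 18 @ $10 = $7,203
LIFO COGS: 235 @ $10 + 305 @ $14 = $6,620
Difference = |$7,203 − $6,620| = $583

$583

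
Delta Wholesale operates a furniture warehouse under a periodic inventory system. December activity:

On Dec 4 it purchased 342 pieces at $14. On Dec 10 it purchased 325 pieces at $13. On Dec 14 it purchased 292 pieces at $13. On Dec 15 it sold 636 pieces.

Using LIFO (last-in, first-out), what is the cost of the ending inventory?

Dec 15, 636 sold [LIFO — newest first]: 292 @ $13 + 325 @ $13 + 19 @ $14 = $8,287
Ending inventory: 323 @ $14 = $4,522
Check: goods available $12,809 = COGS $8,287 + ending $4,522

Ending inventory = $4,522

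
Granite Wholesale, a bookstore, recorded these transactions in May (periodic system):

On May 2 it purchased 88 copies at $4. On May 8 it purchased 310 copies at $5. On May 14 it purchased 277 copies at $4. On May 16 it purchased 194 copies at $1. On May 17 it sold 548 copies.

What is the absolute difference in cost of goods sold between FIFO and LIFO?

FIFO COGS: 88 @ $4 + 310 @ $5 + 150 @ $4 = $2,502
LIFO COGS: 194 @ $1 + 277 @ $4 + 77 @ $5 = $1,687
Difference = |$2,502 − $1,687| = $815

$815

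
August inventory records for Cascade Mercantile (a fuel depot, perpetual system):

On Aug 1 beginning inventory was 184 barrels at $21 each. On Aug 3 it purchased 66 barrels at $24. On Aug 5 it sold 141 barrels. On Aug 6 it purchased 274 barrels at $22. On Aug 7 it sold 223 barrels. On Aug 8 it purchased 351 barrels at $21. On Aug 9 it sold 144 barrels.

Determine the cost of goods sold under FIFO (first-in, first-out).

Aug 5, 141 sold [FIFO — oldest first]: 141 @ $21 = $2,961
Aug 7, 223 sold [FIFO — oldest first]: 43 @ $21 + 66 @ $24 + 114 @ $22 = $4,995
Aug 9, 144 sold [FIFO — oldest first]: 144 @ $22 = $3,168
Total COGS = $2,961 + $4,995 + $3,168 = $11,124
Ending inventory: 16 @ $22 + 351 @ $21 = $7,723
Check: goods available $18,847 = COGS $11,124 + ending $7,723

COGS = $11,124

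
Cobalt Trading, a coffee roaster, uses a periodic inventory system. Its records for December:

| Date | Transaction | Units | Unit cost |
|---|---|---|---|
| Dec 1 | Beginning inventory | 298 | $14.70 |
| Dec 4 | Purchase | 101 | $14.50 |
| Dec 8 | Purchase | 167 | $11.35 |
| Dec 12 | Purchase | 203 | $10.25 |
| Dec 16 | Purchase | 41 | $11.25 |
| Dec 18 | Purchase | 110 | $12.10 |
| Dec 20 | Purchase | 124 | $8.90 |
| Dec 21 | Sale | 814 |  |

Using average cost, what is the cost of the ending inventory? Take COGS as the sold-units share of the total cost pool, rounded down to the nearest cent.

Ending inventory = $2,801.68

Dec 21, sell 814: 814/1044 × $12,717.15 → $9,915.47
Ending inventory (cost pool remaining) = $2,801.68
Check: goods available $12,717.15 = COGS $9,915.47 + ending $2,801.68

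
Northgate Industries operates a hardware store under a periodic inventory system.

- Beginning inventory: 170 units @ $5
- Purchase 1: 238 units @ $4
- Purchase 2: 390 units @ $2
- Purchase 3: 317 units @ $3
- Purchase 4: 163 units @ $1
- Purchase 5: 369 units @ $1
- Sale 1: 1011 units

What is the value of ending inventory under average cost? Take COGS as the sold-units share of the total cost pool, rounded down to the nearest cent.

Ending inventory = $1,569.73

Sale 1, sell 1011: 1011/1647 × $4,065.00 → $2,495.27
Ending inventory (cost pool remaining) = $1,569.73
Check: goods available $4,065.00 = COGS $2,495.27 + ending $1,569.73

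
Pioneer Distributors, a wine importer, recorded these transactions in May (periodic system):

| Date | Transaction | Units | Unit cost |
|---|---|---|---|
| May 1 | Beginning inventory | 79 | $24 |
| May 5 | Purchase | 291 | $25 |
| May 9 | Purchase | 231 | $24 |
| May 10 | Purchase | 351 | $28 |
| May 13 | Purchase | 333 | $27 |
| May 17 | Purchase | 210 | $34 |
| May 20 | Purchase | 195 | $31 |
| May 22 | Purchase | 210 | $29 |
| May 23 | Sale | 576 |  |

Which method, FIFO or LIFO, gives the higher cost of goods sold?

FIFO COGS: 79 @ $24 + 291 @ $25 + 206 @ $24 = $14,115
LIFO COGS: 210 @ $29 + 195 @ $31 + 171 @ $34 = $17,949

LIFO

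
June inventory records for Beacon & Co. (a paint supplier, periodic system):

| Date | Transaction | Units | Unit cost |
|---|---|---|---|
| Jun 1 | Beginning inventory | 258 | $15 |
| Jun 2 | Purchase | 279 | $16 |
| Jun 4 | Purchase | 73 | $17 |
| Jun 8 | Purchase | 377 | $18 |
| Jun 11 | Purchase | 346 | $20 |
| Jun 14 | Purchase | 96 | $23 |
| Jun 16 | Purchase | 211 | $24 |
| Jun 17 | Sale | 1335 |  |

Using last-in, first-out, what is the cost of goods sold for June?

COGS = $25,931

Jun 17, 1335 sold [LIFO — newest first]: 211 @ $24 + 96 @ $23 + 346 @ $20 + 377 @ $18 + 73 @ $17 + 232 @ $16 = $25,931
Ending inventory: 258 @ $15 + 47 @ $16 = $4,622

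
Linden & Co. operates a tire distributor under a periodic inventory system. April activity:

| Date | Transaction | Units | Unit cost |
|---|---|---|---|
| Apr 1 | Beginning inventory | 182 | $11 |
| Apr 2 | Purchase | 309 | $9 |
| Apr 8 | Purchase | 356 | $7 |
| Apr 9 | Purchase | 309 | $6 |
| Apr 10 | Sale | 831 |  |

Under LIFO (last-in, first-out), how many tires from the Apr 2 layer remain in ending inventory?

143

Apr 10, 831 sold [LIFO — newest first]: 309 @ $6 + 356 @ $7 + 166 @ $9 = $5,840
Ending inventory: 182 @ $11 + 143 @ $9 = $3,289
Check: goods available $9,129 = COGS $5,840 + ending $3,289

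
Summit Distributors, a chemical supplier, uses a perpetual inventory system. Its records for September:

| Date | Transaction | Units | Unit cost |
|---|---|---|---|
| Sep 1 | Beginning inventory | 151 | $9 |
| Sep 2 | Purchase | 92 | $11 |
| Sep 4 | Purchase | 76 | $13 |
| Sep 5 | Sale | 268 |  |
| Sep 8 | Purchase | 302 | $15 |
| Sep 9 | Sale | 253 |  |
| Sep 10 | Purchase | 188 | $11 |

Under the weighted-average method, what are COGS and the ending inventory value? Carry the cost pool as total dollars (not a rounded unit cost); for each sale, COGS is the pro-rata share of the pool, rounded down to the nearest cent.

COGS = $6,453.58; ending inventory = $3,503.42

After Sep 1: 151 on hand, pool $1,359.00 (≈ $9.0000 each)
After Sep 2: 243 on hand, pool $2,371.00 (≈ $9.7572 each)
After Sep 4: 319 on hand, pool $3,359.00 (≈ $10.5298 each)
Sep 5, sell 268: 268/319 × $3,359.00 → $2,821.98
After Sep 8: 353 on hand, pool $5,067.02 (≈ $14.3542 each)
Sep 9, sell 253: 253/353 × $5,067.02 → $3,631.60
After Sep 10: 288 on hand, pool $3,503.42 (≈ $12.1647 each)
Total COGS = $2,821.98 + $3,631.60 = $6,453.58
Ending inventory (cost pool remaining) = $3,503.42
Check: goods available $9,957.00 = COGS $6,453.58 + ending $3,503.42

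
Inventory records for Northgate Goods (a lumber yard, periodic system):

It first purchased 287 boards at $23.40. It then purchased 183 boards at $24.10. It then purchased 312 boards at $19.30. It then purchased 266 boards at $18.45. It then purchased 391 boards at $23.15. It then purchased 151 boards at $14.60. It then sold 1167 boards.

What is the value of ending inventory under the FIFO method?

Ending inventory = $8,501.40

Sale 1 (1167) [FIFO — oldest first]: 287 @ $23.40 + 183 @ $24.10 + 312 @ $19.30 + 266 @ $18.45 + 119 @ $23.15 = $24,810.25
Ending inventory: 272 @ $23.15 + 151 @ $14.60 = $8,501.40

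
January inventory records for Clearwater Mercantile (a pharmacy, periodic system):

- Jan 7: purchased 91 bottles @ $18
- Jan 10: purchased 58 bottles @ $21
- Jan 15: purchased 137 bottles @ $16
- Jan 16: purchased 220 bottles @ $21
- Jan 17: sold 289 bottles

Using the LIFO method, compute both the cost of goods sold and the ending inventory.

Jan 17, 289 sold [LIFO — newest first]: 220 @ $21 + 69 @ $16 = $5,724
Ending inventory: 91 @ $18 + 58 @ $21 + 68 @ $16 = $3,944

COGS = $5,724; ending inventory = $3,944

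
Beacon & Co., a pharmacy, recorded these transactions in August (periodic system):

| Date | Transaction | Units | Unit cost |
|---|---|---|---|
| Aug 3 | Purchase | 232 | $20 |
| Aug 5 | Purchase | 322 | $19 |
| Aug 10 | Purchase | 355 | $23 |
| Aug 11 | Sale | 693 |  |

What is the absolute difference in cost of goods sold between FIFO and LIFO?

FIFO COGS: 232 @ $20 + 322 @ $19 + 139 @ $23 = $13,955
LIFO COGS: 355 @ $23 + 322 @ $19 + 16 @ $20 = $14,603
Difference = |$13,955 − $14,603| = $648

$648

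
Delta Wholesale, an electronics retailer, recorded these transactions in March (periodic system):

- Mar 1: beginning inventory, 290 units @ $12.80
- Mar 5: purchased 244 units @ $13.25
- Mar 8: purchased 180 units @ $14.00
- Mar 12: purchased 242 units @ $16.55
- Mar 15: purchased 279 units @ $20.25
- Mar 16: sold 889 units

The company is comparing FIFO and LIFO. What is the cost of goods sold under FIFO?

FIFO COGS: 290 @ $12.80 + 244 @ $13.25 + 180 @ $14.00 + 175 @ $16.55 = $12,361.25
LIFO COGS: 279 @ $20.25 + 242 @ $16.55 + 180 @ $14.00 + 188 @ $13.25 = $14,665.85

COGS = $12,361.25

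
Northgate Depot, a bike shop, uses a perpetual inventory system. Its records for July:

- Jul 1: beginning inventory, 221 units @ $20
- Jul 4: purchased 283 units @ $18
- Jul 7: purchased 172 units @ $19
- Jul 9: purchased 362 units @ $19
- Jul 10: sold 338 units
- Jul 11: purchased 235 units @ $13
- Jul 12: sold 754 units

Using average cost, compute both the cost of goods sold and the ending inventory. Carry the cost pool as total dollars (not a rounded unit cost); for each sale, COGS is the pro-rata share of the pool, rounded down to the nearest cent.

After Jul 1: 221 on hand, pool $4,420.00 (≈ $20.0000 each)
After Jul 4: 504 on hand, pool $9,514.00 (≈ $18.8770 each)
After Jul 7: 676 on hand, pool $12,782.00 (≈ $18.9083 each)
After Jul 9: 1038 on hand, pool $19,660.00 (≈ $18.9403 each)
Jul 10, sell 338: 338/1038 × $19,660.00 → $6,401.81
After Jul 11: 935 on hand, pool $16,313.19 (≈ $17.4473 each)
Jul 12, sell 754: 754/935 × $16,313.19 → $13,155.23
Total COGS = $6,401.81 + $13,155.23 = $19,557.04
Ending inventory (cost pool remaining) = $3,157.96

COGS = $19,557.04; ending inventory = $3,157.96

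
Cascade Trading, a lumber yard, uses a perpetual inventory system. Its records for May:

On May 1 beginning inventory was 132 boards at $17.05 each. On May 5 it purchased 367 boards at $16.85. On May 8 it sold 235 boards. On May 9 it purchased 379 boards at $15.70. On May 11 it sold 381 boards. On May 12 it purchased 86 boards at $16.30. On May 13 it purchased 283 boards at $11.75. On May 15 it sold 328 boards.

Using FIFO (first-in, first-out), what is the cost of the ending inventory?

May 8, 235 sold [FIFO — oldest first]: 132 @ $17.05 + 103 @ $16.85 = $3,986.15
May 11, 381 sold [FIFO — oldest first]: 264 @ $16.85 + 117 @ $15.70 = $6,285.30
May 15, 328 sold [FIFO — oldest first]: 262 @ $15.70 + 66 @ $16.30 = $5,189.20
Total COGS = $3,986.15 + $6,285.30 + $5,189.20 = $15,460.65
Ending inventory: 20 @ $16.30 + 283 @ $11.75 = $3,651.25

Ending inventory = $3,651.25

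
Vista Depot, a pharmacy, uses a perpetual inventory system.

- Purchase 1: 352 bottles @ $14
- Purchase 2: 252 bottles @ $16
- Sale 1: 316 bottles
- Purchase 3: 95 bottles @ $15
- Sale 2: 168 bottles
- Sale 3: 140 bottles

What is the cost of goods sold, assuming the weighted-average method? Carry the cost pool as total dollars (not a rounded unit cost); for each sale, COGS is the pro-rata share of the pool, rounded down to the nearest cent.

COGS = $9,269.33

After Purchase 1: 352 on hand, pool $4,928.00 (≈ $14.0000 each)
After Purchase 2: 604 on hand, pool $8,960.00 (≈ $14.8344 each)
Sale 1, sell 316: 316/604 × $8,960.00 → $4,687.68
After Purchase 3: 383 on hand, pool $5,697.32 (≈ $14.8755 each)
Sale 2, sell 168: 168/383 × $5,697.32 → $2,499.08
Sale 3, sell 140: 140/215 × $3,198.24 → $2,082.57
Total COGS = $4,687.68 + $2,499.08 + $2,082.57 = $9,269.33
Ending inventory (cost pool remaining) = $1,115.67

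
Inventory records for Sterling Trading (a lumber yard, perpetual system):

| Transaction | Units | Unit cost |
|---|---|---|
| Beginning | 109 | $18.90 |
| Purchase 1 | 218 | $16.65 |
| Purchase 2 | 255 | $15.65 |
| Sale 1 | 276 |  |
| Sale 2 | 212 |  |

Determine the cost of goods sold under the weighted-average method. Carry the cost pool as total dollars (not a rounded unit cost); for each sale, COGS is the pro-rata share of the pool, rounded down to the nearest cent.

COGS = $8,117.02

After Beginning: 109 on hand, pool $2,060.10 (≈ $18.9000 each)
After Purchase 1: 327 on hand, pool $5,689.80 (≈ $17.4000 each)
After Purchase 2: 582 on hand, pool $9,680.55 (≈ $16.6332 each)
Sale 1, sell 276: 276/582 × $9,680.55 → $4,590.77
Sale 2, sell 212: 212/306 × $5,089.78 → $3,526.25
Total COGS = $4,590.77 + $3,526.25 = $8,117.02
Ending inventory (cost pool remaining) = $1,563.53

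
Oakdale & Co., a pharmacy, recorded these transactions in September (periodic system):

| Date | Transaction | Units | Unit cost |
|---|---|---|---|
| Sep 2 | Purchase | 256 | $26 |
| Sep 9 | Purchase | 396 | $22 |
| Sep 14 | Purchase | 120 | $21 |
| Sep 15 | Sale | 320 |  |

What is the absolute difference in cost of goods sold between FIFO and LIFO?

FIFO COGS: 256 @ $26 + 64 @ $22 = $8,064
LIFO COGS: 120 @ $21 + 200 @ $22 = $6,920
Difference = |$8,064 − $6,920| = $1,144

$1,144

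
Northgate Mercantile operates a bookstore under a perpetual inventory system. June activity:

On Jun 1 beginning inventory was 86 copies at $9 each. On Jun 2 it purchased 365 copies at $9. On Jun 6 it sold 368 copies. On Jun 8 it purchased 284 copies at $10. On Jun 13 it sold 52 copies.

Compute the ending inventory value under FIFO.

Ending inventory = $3,119

Jun 6, 368 sold [FIFO — oldest first]: 86 @ $9 + 282 @ $9 = $3,312
Jun 13, 52 sold [FIFO — oldest first]: 52 @ $9 = $468
Total COGS = $3,312 + $468 = $3,780
Ending inventory: 31 @ $9 + 284 @ $10 = $3,119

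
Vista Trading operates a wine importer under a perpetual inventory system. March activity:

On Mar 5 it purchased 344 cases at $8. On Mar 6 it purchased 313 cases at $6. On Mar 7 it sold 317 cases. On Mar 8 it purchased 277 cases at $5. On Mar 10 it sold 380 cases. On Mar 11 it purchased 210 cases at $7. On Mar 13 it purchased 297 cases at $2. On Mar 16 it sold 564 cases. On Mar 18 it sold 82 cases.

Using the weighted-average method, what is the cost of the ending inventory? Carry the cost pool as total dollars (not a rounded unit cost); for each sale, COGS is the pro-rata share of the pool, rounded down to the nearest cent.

Ending inventory = $463.19

After Mar 5: 344 on hand, pool $2,752.00 (≈ $8.0000 each)
After Mar 6: 657 on hand, pool $4,630.00 (≈ $7.0472 each)
Mar 7, sell 317: 317/657 × $4,630.00 → $2,233.95
After Mar 8: 617 on hand, pool $3,781.05 (≈ $6.1281 each)
Mar 10, sell 380: 380/617 × $3,781.05 → $2,328.68
After Mar 11: 447 on hand, pool $2,922.37 (≈ $6.5377 each)
After Mar 13: 744 on hand, pool $3,516.37 (≈ $4.7263 each)
Mar 16, sell 564: 564/744 × $3,516.37 → $2,665.63
Mar 18, sell 82: 82/180 × $850.74 → $387.55
Total COGS = $2,233.95 + $2,328.68 + $2,665.63 + $387.55 = $7,615.81
Ending inventory (cost pool remaining) = $463.19
Check: goods available $8,079.00 = COGS $7,615.81 + ending $463.19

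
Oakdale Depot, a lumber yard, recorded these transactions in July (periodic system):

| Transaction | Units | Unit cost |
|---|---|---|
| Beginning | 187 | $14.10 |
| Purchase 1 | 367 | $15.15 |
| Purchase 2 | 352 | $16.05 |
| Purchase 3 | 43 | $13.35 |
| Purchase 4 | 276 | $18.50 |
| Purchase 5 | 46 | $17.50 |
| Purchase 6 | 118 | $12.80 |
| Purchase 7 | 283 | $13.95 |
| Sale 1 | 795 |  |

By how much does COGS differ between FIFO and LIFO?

FIFO COGS: 187 @ $14.10 + 367 @ $15.15 + 241 @ $16.05 = $12,064.80
LIFO COGS: 283 @ $13.95 + 118 @ $12.80 + 46 @ $17.50 + 276 @ $18.50 + 43 @ $13.35 + 29 @ $16.05 = $12,408.75
Difference = |$12,064.80 − $12,408.75| = $343.95

$343.95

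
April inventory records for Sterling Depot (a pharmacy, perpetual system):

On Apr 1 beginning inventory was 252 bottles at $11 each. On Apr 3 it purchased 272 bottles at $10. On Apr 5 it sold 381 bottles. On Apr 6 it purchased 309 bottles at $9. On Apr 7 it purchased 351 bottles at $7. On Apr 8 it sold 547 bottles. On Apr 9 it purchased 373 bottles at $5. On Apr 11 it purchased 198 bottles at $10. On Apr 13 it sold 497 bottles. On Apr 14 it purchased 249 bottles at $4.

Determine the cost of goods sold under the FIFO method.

COGS = $11,935

Apr 5, 381 sold [FIFO — oldest first]: 252 @ $11 + 129 @ $10 = $4,062
Apr 8, 547 sold [FIFO — oldest first]: 143 @ $10 + 309 @ $9 + 95 @ $7 = $4,876
Apr 13, 497 sold [FIFO — oldest first]: 256 @ $7 + 241 @ $5 = $2,997
Total COGS = $4,062 + $4,876 + $2,997 = $11,935
Ending inventory: 132 @ $5 + 198 @ $10 + 249 @ $4 = $3,636
Check: goods available $15,571 = COGS $11,935 + ending $3,636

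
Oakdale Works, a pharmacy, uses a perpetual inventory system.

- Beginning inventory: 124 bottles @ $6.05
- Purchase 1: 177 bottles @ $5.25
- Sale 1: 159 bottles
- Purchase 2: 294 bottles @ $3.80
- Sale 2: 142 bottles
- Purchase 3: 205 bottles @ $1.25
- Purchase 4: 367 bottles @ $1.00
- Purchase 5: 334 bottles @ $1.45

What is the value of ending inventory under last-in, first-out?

Sale 1 (159) [LIFO — newest first]: 159 @ $5.25 = $834.75
Sale 2 (142) [LIFO — newest first]: 142 @ $3.80 = $539.60
Total COGS = $834.75 + $539.60 = $1,374.35
Ending inventory: 124 @ $6.05 + 18 @ $5.25 + 152 @ $3.80 + 205 @ $1.25 + 367 @ $1.00 + 334 @ $1.45 = $2,529.85
Check: goods available $3,904.20 = COGS $1,374.35 + ending $2,529.85

Ending inventory = $2,529.85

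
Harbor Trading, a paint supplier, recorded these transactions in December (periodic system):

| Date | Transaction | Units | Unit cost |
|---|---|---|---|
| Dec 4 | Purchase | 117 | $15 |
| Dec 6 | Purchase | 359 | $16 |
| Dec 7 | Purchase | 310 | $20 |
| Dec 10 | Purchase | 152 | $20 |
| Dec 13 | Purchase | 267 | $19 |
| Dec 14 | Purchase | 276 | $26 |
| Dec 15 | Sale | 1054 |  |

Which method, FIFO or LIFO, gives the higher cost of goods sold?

LIFO

FIFO COGS: 117 @ $15 + 359 @ $16 + 310 @ $20 + 152 @ $20 + 116 @ $19 = $18,943
LIFO COGS: 276 @ $26 + 267 @ $19 + 152 @ $20 + 310 @ $20 + 49 @ $16 = $22,273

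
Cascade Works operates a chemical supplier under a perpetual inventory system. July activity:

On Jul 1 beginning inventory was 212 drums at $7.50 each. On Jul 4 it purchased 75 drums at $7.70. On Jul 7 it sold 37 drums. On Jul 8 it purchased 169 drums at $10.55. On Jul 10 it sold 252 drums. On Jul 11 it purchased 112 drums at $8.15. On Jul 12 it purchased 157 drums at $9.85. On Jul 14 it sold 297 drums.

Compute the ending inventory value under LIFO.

Jul 7, 37 sold [LIFO — newest first]: 37 @ $7.70 = $284.90
Jul 10, 252 sold [LIFO — newest first]: 169 @ $10.55 + 38 @ $7.70 + 45 @ $7.50 = $2,413.05
Jul 14, 297 sold [LIFO — newest first]: 157 @ $9.85 + 112 @ $8.15 + 28 @ $7.50 = $2,669.25
Total COGS = $284.90 + $2,413.05 + $2,669.25 = $5,367.20
Ending inventory: 139 @ $7.50 = $1,042.50

Ending inventory = $1,042.50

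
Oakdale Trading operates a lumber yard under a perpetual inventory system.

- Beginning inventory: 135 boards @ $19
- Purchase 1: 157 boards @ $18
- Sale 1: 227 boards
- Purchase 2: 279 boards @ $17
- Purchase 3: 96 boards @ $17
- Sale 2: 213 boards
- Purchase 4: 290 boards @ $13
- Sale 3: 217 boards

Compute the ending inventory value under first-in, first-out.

Sale 1 (227) [FIFO — oldest first]: 135 @ $19 + 92 @ $18 = $4,221
Sale 2 (213) [FIFO — oldest first]: 65 @ $18 + 148 @ $17 = $3,686
Sale 3 (217) [FIFO — oldest first]: 131 @ $17 + 86 @ $17 = $3,689
Total COGS = $4,221 + $3,686 + $3,689 = $11,596
Ending inventory: 10 @ $17 + 290 @ $13 = $3,940
Check: goods available $15,536 = COGS $11,596 + ending $3,940

Ending inventory = $3,940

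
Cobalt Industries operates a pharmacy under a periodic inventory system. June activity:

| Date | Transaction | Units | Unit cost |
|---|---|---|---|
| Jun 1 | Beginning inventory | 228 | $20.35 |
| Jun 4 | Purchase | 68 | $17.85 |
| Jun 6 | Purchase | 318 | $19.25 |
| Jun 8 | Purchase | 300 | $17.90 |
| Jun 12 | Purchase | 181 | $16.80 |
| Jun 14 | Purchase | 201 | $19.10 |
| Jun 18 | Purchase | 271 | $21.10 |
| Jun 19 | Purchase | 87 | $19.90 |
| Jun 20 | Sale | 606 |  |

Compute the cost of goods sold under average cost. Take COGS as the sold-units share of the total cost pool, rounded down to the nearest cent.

COGS = $11,605.00

Jun 20, sell 606: 606/1654 × $31,674.40 → $11,605.00
Ending inventory (cost pool remaining) = $20,069.40
Check: goods available $31,674.40 = COGS $11,605.00 + ending $20,069.40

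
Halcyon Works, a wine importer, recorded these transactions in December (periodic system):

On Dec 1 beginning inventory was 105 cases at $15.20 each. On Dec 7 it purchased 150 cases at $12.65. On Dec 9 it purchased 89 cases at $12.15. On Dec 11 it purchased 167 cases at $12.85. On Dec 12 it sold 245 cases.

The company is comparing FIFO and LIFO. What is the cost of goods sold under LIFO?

COGS = $3,093.65

FIFO COGS: 105 @ $15.20 + 140 @ $12.65 = $3,367.00
LIFO COGS: 167 @ $12.85 + 78 @ $12.15 = $3,093.65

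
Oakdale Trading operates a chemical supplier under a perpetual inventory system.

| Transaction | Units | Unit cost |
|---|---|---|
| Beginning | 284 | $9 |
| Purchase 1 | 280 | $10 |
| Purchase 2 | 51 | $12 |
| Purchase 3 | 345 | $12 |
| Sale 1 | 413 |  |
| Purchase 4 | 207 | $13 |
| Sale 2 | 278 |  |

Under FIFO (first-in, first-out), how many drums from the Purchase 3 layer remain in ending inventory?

269

Sale 1 (413) [FIFO — oldest first]: 284 @ $9 + 129 @ $10 = $3,846
Sale 2 (278) [FIFO — oldest first]: 151 @ $10 + 51 @ $12 + 76 @ $12 = $3,034
Total COGS = $3,846 + $3,034 = $6,880
Ending inventory: 269 @ $12 + 207 @ $13 = $5,919
Check: goods available $12,799 = COGS $6,880 + ending $5,919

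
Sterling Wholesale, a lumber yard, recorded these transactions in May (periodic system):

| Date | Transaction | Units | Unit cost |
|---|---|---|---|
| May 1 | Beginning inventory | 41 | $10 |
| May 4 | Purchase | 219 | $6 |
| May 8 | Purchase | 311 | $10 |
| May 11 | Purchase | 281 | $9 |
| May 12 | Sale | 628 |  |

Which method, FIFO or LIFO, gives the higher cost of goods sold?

FIFO COGS: 41 @ $10 + 219 @ $6 + 311 @ $10 + 57 @ $9 = $5,347
LIFO COGS: 281 @ $9 + 311 @ $10 + 36 @ $6 = $5,855

LIFO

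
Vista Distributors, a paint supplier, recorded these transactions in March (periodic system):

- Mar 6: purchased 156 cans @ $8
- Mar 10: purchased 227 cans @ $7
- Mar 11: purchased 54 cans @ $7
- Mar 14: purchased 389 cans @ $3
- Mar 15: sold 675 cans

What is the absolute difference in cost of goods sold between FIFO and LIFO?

$755

FIFO COGS: 156 @ $8 + 227 @ $7 + 54 @ $7 + 238 @ $3 = $3,929
LIFO COGS: 389 @ $3 + 54 @ $7 + 227 @ $7 + 5 @ $8 = $3,174
Difference = |$3,929 − $3,174| = $755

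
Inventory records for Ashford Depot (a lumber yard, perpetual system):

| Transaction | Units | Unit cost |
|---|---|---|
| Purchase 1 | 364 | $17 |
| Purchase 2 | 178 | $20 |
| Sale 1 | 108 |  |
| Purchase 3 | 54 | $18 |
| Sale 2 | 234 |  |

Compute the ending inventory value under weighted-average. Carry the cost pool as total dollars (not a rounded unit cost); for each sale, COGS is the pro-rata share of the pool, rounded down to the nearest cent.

After Purchase 1: 364 on hand, pool $6,188.00 (≈ $17.0000 each)
After Purchase 2: 542 on hand, pool $9,748.00 (≈ $17.9852 each)
Sale 1, sell 108: 108/542 × $9,748.00 → $1,942.40
After Purchase 3: 488 on hand, pool $8,777.60 (≈ $17.9869 each)
Sale 2, sell 234: 234/488 × $8,777.60 → $4,208.93
Total COGS = $1,942.40 + $4,208.93 = $6,151.33
Ending inventory (cost pool remaining) = $4,568.67

Ending inventory = $4,568.67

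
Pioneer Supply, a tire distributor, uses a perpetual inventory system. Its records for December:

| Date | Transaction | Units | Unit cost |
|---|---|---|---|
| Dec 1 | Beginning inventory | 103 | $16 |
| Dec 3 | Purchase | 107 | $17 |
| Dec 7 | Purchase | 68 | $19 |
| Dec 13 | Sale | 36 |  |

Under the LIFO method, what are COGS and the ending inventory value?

Dec 13, 36 sold [LIFO — newest first]: 36 @ $19 = $684
Ending inventory: 103 @ $16 + 107 @ $17 + 32 @ $19 = $4,075
Check: goods available $4,759 = COGS $684 + ending $4,075

COGS = $684; ending inventory = $4,075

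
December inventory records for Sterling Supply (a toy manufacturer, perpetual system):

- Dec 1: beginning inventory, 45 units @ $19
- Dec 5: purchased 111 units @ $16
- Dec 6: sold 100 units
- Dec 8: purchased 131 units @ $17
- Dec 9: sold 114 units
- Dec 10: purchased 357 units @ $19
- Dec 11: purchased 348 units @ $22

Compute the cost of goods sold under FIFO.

COGS = $3,617

Dec 6, 100 sold [FIFO — oldest first]: 45 @ $19 + 55 @ $16 = $1,735
Dec 9, 114 sold [FIFO — oldest first]: 56 @ $16 + 58 @ $17 = $1,882
Total COGS = $1,735 + $1,882 = $3,617
Ending inventory: 73 @ $17 + 357 @ $19 + 348 @ $22 = $15,680
Check: goods available $19,297 = COGS $3,617 + ending $15,680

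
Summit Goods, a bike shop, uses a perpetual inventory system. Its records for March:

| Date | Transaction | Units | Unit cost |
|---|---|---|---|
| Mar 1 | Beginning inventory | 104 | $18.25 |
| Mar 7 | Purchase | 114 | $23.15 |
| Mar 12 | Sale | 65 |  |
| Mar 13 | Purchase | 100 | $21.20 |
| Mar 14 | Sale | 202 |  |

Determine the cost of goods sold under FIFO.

Mar 12, 65 sold [FIFO — oldest first]: 65 @ $18.25 = $1,186.25
Mar 14, 202 sold [FIFO — oldest first]: 39 @ $18.25 + 114 @ $23.15 + 49 @ $21.20 = $4,389.65
Total COGS = $1,186.25 + $4,389.65 = $5,575.90
Ending inventory: 51 @ $21.20 = $1,081.20
Check: goods available $6,657.10 = COGS $5,575.90 + ending $1,081.20

COGS = $5,575.90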